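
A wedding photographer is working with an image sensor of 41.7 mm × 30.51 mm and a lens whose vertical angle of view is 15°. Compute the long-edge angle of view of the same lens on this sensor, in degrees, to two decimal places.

20.40°

From the vertical AOV: f = 30.51 / (2·tan(7.5°)) = 30.51 / 0.26330 ≈ 115.8732 mm.
Long-edge AOV = 2·arctan(41.7 / (2 × 115.8732)) = 2·arctan(0.17994) ≈ 20.4011°.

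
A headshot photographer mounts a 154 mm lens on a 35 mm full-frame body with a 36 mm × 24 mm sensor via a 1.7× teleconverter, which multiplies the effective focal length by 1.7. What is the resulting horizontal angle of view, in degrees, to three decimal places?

Effective focal length f = 154 × 1.7 = 261.8 mm.
α = 2·arctan(36 / (2 × 261.8)) = 2·arctan(0.06875) ≈ 7.8663°.

7.866°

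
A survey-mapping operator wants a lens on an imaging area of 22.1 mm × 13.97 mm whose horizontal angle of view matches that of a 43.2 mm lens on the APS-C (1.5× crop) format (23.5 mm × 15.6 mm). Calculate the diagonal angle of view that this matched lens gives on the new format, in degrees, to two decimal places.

35.67°

Equal horizontal AOV ⇒ f₂ = f₁ · 22.1/23.5 = 43.2 × 0.94043 ≈ 40.6264 mm.
Sensor diagonal = √(22.1² + 13.97²) = √683.5709 ≈ 26.1452 mm.
Diagonal AOV on the new format = 2·arctan(26.1452 / (2 × 40.6264)) = 2·arctan(0.32178) ≈ 35.6739°.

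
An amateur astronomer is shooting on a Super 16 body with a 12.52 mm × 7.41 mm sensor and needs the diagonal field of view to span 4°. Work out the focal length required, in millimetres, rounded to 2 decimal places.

208.31 mm

Sensor diagonal = √(12.52² + 7.41²) = √211.6585 ≈ 14.5485 mm.
From α = 2·arctan(d/2f) we get f = d / (2·tan(α/2)).
With d = 14.5485 mm and α/2 = 2°, tan(α/2) ≈ 0.03492, so f ≈ 14.5485 / 0.06984 ≈ 208.3071 mm.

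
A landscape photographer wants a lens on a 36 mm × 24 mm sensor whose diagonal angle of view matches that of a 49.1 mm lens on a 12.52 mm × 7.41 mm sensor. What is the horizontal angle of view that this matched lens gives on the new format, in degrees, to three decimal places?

14.055°

Sensor diagonal = √(12.52² + 7.41²) = √211.6585 ≈ 14.5485 mm.
Sensor diagonal = √(36² + 24²) = √1872.0000 ≈ 43.2666 mm.
Equal diagonal AOV ⇒ f₂ = f₁ · 43.2666/14.5485 = 49.1 × 2.97396 ≈ 146.0214 mm.
Horizontal AOV on the new format = 2·arctan(36 / (2 × 146.0214)) = 2·arctan(0.12327) ≈ 14.0548°.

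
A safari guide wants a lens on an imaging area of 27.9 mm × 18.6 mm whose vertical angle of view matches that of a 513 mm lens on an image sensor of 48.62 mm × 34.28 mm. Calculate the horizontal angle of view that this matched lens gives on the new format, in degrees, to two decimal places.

5.74°

Equal vertical AOV ⇒ f₂ = f₁ · 18.6/34.28 = 513 × 0.54259 ≈ 278.3489 mm.
Horizontal AOV on the new format = 2·arctan(27.9 / (2 × 278.3489)) = 2·arctan(0.05012) ≈ 5.7382°.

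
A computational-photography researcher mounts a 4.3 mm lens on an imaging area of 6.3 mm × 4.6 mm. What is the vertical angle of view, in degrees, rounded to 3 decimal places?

56.283°

Angle of view α = 2·arctan(h/2f) with h = 4.6 mm and f = 4.3 mm.
h/2f = 0.53488; arctan(0.53488) ≈ 28.1416°, so α ≈ 56.2832°.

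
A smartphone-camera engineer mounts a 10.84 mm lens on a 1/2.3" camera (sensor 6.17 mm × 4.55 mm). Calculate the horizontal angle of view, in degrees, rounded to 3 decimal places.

Angle of view α = 2·arctan(w/2f) with w = 6.17 mm and f = 10.84 mm.
w/2f = 0.28459; arctan(0.28459) ≈ 15.8860°, so α ≈ 31.7721°.

31.772°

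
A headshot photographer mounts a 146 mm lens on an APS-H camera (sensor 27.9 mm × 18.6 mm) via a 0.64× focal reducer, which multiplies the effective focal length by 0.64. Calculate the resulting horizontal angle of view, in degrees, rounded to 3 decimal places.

16.982°

Effective focal length f = 146 × 0.64 = 93.44 mm.
α = 2·arctan(27.9 / (2 × 93.44)) = 2·arctan(0.14929) ≈ 16.9824°.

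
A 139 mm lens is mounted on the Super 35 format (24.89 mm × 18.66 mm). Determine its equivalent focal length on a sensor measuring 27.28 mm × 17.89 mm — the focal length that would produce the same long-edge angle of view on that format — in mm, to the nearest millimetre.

152 mm

Equal angle of view means equal width/f ratio, so f₂ = f₁ · (width₂/width₁) = 139 × 27.28/24.89.
f₂ = 139 × 1.09602 ≈ 152.347 mm.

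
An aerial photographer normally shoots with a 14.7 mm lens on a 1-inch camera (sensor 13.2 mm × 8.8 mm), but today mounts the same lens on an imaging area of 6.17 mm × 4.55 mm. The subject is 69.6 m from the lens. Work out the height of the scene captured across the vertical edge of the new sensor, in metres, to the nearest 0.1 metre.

The focal length stays 14.7 mm; the relevant sensor dimension is now h = 4.55 mm. Object distance dₒ = 69.6 m = 69600 mm.
Thin-lens field height W = h·(dₒ − f)/f = 4.55 × (69600 − 14.7)/14.7 ≈ 21538.307 mm = 21.5383 m.

21.5 m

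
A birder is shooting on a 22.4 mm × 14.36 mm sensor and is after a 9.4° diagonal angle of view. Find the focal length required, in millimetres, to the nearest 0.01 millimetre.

161.82 mm

Sensor diagonal = √(22.4² + 14.36²) = √707.9696 ≈ 26.6077 mm.
From α = 2·arctan(d/2f) we get f = d / (2·tan(α/2)).
With d = 26.6077 mm and α/2 = 4.7°, tan(α/2) ≈ 0.08221, so f ≈ 26.6077 / 0.16443 ≈ 161.8179 mm.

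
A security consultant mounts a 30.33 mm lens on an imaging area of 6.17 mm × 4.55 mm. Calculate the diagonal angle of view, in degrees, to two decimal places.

Sensor diagonal = √(6.17² + 4.55²) = √58.7714 ≈ 7.6663 mm.
Angle of view α = 2·arctan(d/2f) with d = 7.6663 mm and f = 30.33 mm.
d/2f = 0.12638; arctan(0.12638) ≈ 7.2029°, so α ≈ 14.4058°.

14.41°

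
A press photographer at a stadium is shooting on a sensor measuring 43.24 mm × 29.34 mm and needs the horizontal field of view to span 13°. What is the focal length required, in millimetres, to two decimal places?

From α = 2·arctan(w/2f) we get f = w / (2·tan(α/2)).
With w = 43.24 mm and α/2 = 6.5°, tan(α/2) ≈ 0.11394, so f ≈ 43.24 / 0.22787 ≈ 189.7563 mm.

189.76 mm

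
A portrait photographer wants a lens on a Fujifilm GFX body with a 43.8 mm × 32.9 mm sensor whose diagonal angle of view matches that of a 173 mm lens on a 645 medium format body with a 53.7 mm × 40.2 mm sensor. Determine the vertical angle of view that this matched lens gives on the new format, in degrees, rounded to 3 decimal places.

Sensor diagonal = √(53.7² + 40.2²) = √4499.7300 ≈ 67.0800 mm.
Sensor diagonal = √(43.8² + 32.9²) = √3000.8500 ≈ 54.7800 mm.
Equal diagonal AOV ⇒ f₂ = f₁ · 54.7800/67.0800 = 173 × 0.81664 ≈ 141.2782 mm.
Vertical AOV on the new format = 2·arctan(32.9 / (2 × 141.2782)) = 2·arctan(0.11644) ≈ 13.2829°.

13.283°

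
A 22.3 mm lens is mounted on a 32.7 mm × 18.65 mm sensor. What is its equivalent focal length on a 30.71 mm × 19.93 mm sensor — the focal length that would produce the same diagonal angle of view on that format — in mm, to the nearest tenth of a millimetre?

Sensor diagonal = √(32.7² + 18.65²) = √1417.1125 ≈ 37.6446 mm.
Sensor diagonal = √(30.71² + 19.93²) = √1340.3090 ≈ 36.6102 mm.
Equal angle of view means equal diagonal/f ratio, so f₂ = f₁ · (diagonal₂/diagonal₁) = 22.3 × 36.6102/37.6446.
f₂ = 22.3 × 0.97252 ≈ 21.687 mm.

21.7 mm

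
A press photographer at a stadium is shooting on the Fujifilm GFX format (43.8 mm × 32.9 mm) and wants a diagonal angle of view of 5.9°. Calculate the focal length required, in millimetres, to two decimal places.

Sensor diagonal = √(43.8² + 32.9²) = √3000.8500 ≈ 54.7800 mm.
From α = 2·arctan(d/2f) we get f = d / (2·tan(α/2)).
With d = 54.7800 mm and α/2 = 2.95°, tan(α/2) ≈ 0.05153, so f ≈ 54.7800 / 0.10307 ≈ 531.5067 mm.

531.51 mm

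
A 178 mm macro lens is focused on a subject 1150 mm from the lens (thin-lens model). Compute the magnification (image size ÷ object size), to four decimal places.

0.1831×

Thin lens: 1/f = 1/dₒ + 1/dᵢ → 1/dᵢ = 1/178 − 1/1150 = 0.0047484 mm⁻¹, so dᵢ ≈ 210.5967 mm.
Magnification m = dᵢ/dₒ = 210.5967/1150 ≈ 0.18313.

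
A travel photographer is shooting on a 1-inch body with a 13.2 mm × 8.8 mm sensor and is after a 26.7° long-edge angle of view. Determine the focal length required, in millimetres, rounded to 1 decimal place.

From α = 2·arctan(w/2f) we get f = w / (2·tan(α/2)).
With w = 13.2 mm and α/2 = 13.35°, tan(α/2) ≈ 0.23731, so f ≈ 13.2 / 0.47462 ≈ 27.8115 mm.

27.8 mm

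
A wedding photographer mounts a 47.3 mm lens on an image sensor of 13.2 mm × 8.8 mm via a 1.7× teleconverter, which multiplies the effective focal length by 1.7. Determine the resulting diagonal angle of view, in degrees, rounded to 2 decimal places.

11.27°

Effective focal length f = 47.3 × 1.7 = 80.41 mm.
Sensor diagonal = √(13.2² + 8.8²) = √251.6800 ≈ 15.8644 mm.
α = 2·arctan(15.864 / (2 × 80.41)) = 2·arctan(0.09865) ≈ 11.2677°.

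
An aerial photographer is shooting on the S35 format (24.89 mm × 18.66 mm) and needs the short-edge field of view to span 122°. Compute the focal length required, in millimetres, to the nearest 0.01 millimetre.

From α = 2·arctan(h/2f) we get f = h / (2·tan(α/2)).
With h = 18.66 mm and α/2 = 61°, tan(α/2) ≈ 1.80405, so f ≈ 18.66 / 3.60810 ≈ 5.1717 mm.

5.17 mm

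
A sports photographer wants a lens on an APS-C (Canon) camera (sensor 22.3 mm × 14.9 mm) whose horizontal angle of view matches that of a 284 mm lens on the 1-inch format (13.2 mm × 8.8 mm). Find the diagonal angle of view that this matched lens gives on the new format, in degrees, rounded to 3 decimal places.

Equal horizontal AOV ⇒ f₂ = f₁ · 22.3/13.2 = 284 × 1.68939 ≈ 479.7879 mm.
Sensor diagonal = √(22.3² + 14.9²) = √719.3000 ≈ 26.8198 mm.
Diagonal AOV on the new format = 2·arctan(26.8198 / (2 × 479.7879)) = 2·arctan(0.02795) ≈ 3.2020°.

3.202°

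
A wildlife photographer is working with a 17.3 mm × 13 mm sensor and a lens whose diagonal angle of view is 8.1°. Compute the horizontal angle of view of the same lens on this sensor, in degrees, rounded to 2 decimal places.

Sensor diagonal = √(17.3² + 13²) = √468.2900 ≈ 21.6400 mm.
From the diagonal AOV: f = 21.6400 / (2·tan(4.05°)) = 21.6400 / 0.14161 ≈ 152.8167 mm.
Horizontal AOV = 2·arctan(17.3 / (2 × 152.8167)) = 2·arctan(0.05660) ≈ 6.4794°.

6.48°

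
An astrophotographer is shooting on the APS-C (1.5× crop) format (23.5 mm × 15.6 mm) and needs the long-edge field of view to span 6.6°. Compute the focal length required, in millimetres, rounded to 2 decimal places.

From α = 2·arctan(w/2f) we get f = w / (2·tan(α/2)).
With w = 23.5 mm and α/2 = 3.3°, tan(α/2) ≈ 0.05766, so f ≈ 23.5 / 0.11532 ≈ 203.7821 mm.

203.78 mm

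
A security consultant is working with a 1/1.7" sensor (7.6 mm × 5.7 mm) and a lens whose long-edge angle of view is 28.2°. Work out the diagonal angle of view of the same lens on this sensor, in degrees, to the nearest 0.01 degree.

From the long-edge AOV: f = 7.6 / (2·tan(14.1°)) = 7.6 / 0.50237 ≈ 15.1284 mm.
Sensor diagonal = √(7.6² + 5.7²) = √90.2500 ≈ 9.5000 mm.
Diagonal AOV = 2·arctan(9.5000 / (2 × 15.1284)) = 2·arctan(0.31398) ≈ 34.8623°.

34.86°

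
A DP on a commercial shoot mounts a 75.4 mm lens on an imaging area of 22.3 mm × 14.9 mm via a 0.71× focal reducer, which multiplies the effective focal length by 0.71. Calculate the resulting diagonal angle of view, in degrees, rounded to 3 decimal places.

28.126°

Effective focal length f = 75.4 × 0.71 = 53.534 mm.
Sensor diagonal = √(22.3² + 14.9²) = √719.3000 ≈ 26.8198 mm.
α = 2·arctan(26.820 / (2 × 53.534)) = 2·arctan(0.25049) ≈ 28.1256°.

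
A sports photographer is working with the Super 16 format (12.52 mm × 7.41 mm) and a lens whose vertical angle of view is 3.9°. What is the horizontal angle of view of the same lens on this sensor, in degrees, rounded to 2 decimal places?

6.58°

From the vertical AOV: f = 7.41 / (2·tan(1.95°)) = 7.41 / 0.06809 ≈ 108.8199 mm.
Horizontal AOV = 2·arctan(12.52 / (2 × 108.8199)) = 2·arctan(0.05753) ≈ 6.5848°.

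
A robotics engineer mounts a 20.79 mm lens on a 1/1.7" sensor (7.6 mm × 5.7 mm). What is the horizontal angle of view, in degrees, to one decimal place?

Angle of view α = 2·arctan(w/2f) with w = 7.6 mm and f = 20.79 mm.
w/2f = 0.18278; arctan(0.18278) ≈ 10.3582°, so α ≈ 20.7164°.

20.7°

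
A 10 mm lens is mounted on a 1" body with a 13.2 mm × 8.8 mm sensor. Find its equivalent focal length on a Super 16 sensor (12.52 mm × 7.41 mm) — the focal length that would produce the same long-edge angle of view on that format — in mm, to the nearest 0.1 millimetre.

Equal angle of view means equal width/f ratio, so f₂ = f₁ · (width₂/width₁) = 10 × 12.52/13.2.
f₂ = 10 × 0.94848 ≈ 9.485 mm.

9.5 mm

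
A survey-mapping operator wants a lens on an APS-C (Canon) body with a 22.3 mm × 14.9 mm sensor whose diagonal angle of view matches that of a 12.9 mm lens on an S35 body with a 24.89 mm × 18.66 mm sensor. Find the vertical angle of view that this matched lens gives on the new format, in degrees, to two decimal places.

67.63°

Sensor diagonal = √(24.89² + 18.66²) = √967.7077 ≈ 31.1080 mm.
Sensor diagonal = √(22.3² + 14.9²) = √719.3000 ≈ 26.8198 mm.
Equal diagonal AOV ⇒ f₂ = f₁ · 26.8198/31.1080 = 12.9 × 0.86215 ≈ 11.1217 mm.
Vertical AOV on the new format = 2·arctan(14.9 / (2 × 11.1217)) = 2·arctan(0.66986) ≈ 67.6330°.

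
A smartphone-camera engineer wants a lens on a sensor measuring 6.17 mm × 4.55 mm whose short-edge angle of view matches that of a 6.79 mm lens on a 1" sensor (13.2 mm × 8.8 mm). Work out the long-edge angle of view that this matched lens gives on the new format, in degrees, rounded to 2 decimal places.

82.61°

Equal short-edge AOV ⇒ f₂ = f₁ · 4.55/8.8 = 6.79 × 0.51705 ≈ 3.5107 mm.
Long-edge AOV on the new format = 2·arctan(6.17 / (2 × 3.5107)) = 2·arctan(0.87873) ≈ 82.6136°.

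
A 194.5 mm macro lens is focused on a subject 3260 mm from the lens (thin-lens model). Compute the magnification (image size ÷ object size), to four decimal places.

Thin lens: 1/f = 1/dₒ + 1/dᵢ → 1/dᵢ = 1/194.5 − 1/3260 = 0.0048346 mm⁻¹, so dᵢ ≈ 206.8406 mm.
Magnification m = dᵢ/dₒ = 206.8406/3260 ≈ 0.06345.

0.0634×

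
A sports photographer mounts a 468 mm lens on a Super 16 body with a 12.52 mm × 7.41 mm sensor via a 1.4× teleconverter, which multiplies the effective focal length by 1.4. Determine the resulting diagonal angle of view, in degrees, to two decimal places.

Effective focal length f = 468 × 1.4 = 655.2 mm.
Sensor diagonal = √(12.52² + 7.41²) = √211.6585 ≈ 14.5485 mm.
α = 2·arctan(14.548 / (2 × 655.2)) = 2·arctan(0.01110) ≈ 1.2722°.

1.27°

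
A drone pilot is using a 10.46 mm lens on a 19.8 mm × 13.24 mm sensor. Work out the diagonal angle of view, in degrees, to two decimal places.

Sensor diagonal = √(19.8² + 13.24²) = √567.3376 ≈ 23.8188 mm.
Angle of view α = 2·arctan(d/2f) with d = 23.8188 mm and f = 10.46 mm.
d/2f = 1.13857; arctan(1.13857) ≈ 48.7073°, so α ≈ 97.4146°.

97.41°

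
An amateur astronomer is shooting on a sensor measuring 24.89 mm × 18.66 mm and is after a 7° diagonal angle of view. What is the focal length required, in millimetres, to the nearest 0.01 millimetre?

Sensor diagonal = √(24.89² + 18.66²) = √967.7077 ≈ 31.1080 mm.
From α = 2·arctan(d/2f) we get f = d / (2·tan(α/2)).
With d = 31.1080 mm and α/2 = 3.5°, tan(α/2) ≈ 0.06116, so f ≈ 31.1080 / 0.12233 ≈ 254.3057 mm.

254.31 mm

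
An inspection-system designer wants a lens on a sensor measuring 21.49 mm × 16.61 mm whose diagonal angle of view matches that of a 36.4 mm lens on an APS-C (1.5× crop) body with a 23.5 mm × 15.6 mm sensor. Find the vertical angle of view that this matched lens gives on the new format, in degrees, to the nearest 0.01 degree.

26.66°

Sensor diagonal = √(23.5² + 15.6²) = √795.6100 ≈ 28.2066 mm.
Sensor diagonal = √(21.49² + 16.61²) = √737.7122 ≈ 27.1609 mm.
Equal diagonal AOV ⇒ f₂ = f₁ · 27.1609/28.2066 = 36.4 × 0.96293 ≈ 35.0505 mm.
Vertical AOV on the new format = 2·arctan(16.61 / (2 × 35.0505)) = 2·arctan(0.23694) ≈ 26.6601°.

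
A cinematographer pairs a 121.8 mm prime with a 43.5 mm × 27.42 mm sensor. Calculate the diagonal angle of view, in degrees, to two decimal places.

Sensor diagonal = √(43.5² + 27.42²) = √2644.1064 ≈ 51.4209 mm.
Angle of view α = 2·arctan(d/2f) with d = 51.4209 mm and f = 121.8 mm.
d/2f = 0.21109; arctan(0.21109) ≈ 11.9194°, so α ≈ 23.8389°.

23.84°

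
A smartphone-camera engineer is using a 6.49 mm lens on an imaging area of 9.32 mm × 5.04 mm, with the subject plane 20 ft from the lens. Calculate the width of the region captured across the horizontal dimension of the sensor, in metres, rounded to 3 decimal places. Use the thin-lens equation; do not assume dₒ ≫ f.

dₒ: 20 ft × 304.8 mm/ft = 6096.00 mm.
Similar triangles through the lens centre give W/dₒ = w/dᵢ; with 1/f = 1/dₒ + 1/dᵢ this gives W = w·(dₒ − f)/f.
W = 9.32 mm × (6096 − 6.49) / 6.49 = 9.32 × 938.2912 ≈ 8744.874 mm = 8.74487 m.

8.745 m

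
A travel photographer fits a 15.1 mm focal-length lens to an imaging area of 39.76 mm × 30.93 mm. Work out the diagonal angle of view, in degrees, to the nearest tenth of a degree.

Sensor diagonal = √(39.76² + 30.93²) = √2537.5225 ≈ 50.3738 mm.
Angle of view α = 2·arctan(d/2f) with d = 50.3738 mm and f = 15.1 mm.
d/2f = 1.66801; arctan(1.66801) ≈ 59.0566°, so α ≈ 118.1131°.

118.1°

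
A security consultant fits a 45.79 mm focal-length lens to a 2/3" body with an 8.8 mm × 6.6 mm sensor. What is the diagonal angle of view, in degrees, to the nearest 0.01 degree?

13.70°

Sensor diagonal = √(8.8² + 6.6²) = √121.0000 ≈ 11.0000 mm.
Angle of view α = 2·arctan(d/2f) with d = 11.0000 mm and f = 45.79 mm.
d/2f = 0.12011; arctan(0.12011) ≈ 6.8492°, so α ≈ 13.6984°.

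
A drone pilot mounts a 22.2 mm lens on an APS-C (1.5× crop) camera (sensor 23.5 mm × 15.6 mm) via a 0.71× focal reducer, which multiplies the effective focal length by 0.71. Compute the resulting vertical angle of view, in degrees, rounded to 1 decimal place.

52.7°

Effective focal length f = 22.2 × 0.71 = 15.762 mm.
α = 2·arctan(15.6 / (2 × 15.762)) = 2·arctan(0.49486) ≈ 52.6580°.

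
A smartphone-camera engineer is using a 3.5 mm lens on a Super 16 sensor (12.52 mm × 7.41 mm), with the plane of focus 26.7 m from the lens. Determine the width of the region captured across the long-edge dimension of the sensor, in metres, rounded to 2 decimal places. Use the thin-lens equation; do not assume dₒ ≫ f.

95.50 m

dₒ: 26.7 m = 26700 mm.
Similar triangles through the lens centre give W/dₒ = w/dᵢ; with 1/f = 1/dₒ + 1/dᵢ this gives W = w·(dₒ − f)/f.
W = 12.52 mm × (26700 − 3.5) / 3.5 = 12.52 × 7627.5714 ≈ 95497.194 mm = 95.4972 m.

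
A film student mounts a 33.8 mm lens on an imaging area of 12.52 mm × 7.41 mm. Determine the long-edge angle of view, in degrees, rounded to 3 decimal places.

Angle of view α = 2·arctan(w/2f) with w = 12.52 mm and f = 33.8 mm.
w/2f = 0.18521; arctan(0.18521) ≈ 10.4927°, so α ≈ 20.9854°.

20.985°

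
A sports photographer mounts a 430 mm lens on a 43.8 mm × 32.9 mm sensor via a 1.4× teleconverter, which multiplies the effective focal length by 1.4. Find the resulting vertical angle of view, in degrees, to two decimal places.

Effective focal length f = 430 × 1.4 = 602 mm.
α = 2·arctan(32.9 / (2 × 602)) = 2·arctan(0.02733) ≈ 3.1305°.

3.13°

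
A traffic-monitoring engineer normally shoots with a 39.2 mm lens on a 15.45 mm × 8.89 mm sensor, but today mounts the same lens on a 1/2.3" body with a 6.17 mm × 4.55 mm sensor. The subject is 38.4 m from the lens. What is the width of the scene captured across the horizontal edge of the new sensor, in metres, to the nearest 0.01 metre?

The focal length stays 39.2 mm; the relevant sensor dimension is now w = 6.17 mm. Object distance dₒ = 38.4 m = 38400 mm.
Thin-lens field width W = w·(dₒ − f)/f = 6.17 × (38400 − 39.2)/39.2 ≈ 6037.912 mm = 6.03791 m.

6.04 m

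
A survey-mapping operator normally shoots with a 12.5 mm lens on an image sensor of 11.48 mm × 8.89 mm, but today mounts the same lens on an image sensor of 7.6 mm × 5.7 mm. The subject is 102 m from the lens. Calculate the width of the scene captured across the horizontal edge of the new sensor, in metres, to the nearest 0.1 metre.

The focal length stays 12.5 mm; the relevant sensor dimension is now w = 7.6 mm. Object distance dₒ = 102 m = 102000 mm.
Thin-lens field width W = w·(dₒ − f)/f = 7.6 × (102000 − 12.5)/12.5 ≈ 62008.400 mm = 62.0084 m.

62.0 m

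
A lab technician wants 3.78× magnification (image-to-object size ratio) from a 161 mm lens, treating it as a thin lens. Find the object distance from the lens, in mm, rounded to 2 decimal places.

With m = dᵢ/dₒ and 1/f = 1/dₒ + 1/dᵢ, substituting dᵢ = m·dₒ gives 1/f = (1 + 1/m)/dₒ, hence dₒ = f·(1 + 1/m).
dₒ = 161 × (1 + 1/3.78) = 161 × 1.26455 ≈ 203.593 mm.

203.59 mm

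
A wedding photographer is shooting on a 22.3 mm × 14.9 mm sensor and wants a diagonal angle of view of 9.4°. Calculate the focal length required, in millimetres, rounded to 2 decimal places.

Sensor diagonal = √(22.3² + 14.9²) = √719.3000 ≈ 26.8198 mm.
From α = 2·arctan(d/2f) we get f = d / (2·tan(α/2)).
With d = 26.8198 mm and α/2 = 4.7°, tan(α/2) ≈ 0.08221, so f ≈ 26.8198 / 0.16443 ≈ 163.1076 mm.

163.11 mm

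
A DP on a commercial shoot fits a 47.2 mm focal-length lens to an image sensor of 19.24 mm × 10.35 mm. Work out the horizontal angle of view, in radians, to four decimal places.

0.4021 rad

Angle of view α = 2·arctan(w/2f) with w = 19.24 mm and f = 47.2 mm.
w/2f = 0.20381; arctan(0.20381) ≈ 0.2011 rad, so α ≈ 0.4021 rad.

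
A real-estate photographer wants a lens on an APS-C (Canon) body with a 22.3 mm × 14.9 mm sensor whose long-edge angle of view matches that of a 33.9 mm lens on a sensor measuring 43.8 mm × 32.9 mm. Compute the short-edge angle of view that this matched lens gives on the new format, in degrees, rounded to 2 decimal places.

46.69°

Equal long-edge AOV ⇒ f₂ = f₁ · 22.3/43.8 = 33.9 × 0.50913 ≈ 17.2596 mm.
Short-edge AOV on the new format = 2·arctan(14.9 / (2 × 17.2596)) = 2·arctan(0.43164) ≈ 46.6943°.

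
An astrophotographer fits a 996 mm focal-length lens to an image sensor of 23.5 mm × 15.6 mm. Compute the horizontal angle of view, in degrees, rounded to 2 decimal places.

1.35°

Angle of view α = 2·arctan(w/2f) with w = 23.5 mm and f = 996 mm.
w/2f = 0.01180; arctan(0.01180) ≈ 0.6759°, so α ≈ 1.3518°.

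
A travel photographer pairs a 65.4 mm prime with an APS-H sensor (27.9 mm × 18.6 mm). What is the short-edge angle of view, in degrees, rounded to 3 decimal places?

Angle of view α = 2·arctan(h/2f) with h = 18.6 mm and f = 65.4 mm.
h/2f = 0.14220; arctan(0.14220) ≈ 8.0933°, so α ≈ 16.1866°.

16.187°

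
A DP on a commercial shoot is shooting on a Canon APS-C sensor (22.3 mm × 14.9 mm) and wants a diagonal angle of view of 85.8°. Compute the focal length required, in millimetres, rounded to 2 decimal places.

Sensor diagonal = √(22.3² + 14.9²) = √719.3000 ≈ 26.8198 mm.
From α = 2·arctan(d/2f) we get f = d / (2·tan(α/2)).
With d = 26.8198 mm and α/2 = 42.9°, tan(α/2) ≈ 0.92926, so f ≈ 26.8198 / 1.85851 ≈ 14.4308 mm.

14.43 mm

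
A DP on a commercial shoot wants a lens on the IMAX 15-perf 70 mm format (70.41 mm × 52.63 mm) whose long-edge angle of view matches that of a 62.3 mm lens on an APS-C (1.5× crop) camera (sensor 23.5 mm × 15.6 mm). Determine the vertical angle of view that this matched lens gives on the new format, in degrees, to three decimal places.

16.049°

Equal long-edge AOV ⇒ f₂ = f₁ · 70.41/23.5 = 62.3 × 2.99617 ≈ 186.6614 mm.
Vertical AOV on the new format = 2·arctan(52.63 / (2 × 186.6614)) = 2·arctan(0.14098) ≈ 16.0490°.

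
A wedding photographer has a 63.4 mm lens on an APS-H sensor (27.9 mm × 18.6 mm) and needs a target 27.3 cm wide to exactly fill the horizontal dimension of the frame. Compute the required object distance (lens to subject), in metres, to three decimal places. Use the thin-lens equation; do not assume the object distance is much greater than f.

W: 27.3 cm = 273 mm.
Magnification m = w/W = dᵢ/dₒ; combined with 1/f = 1/dₒ + 1/dᵢ this gives dₒ = f·(1 + W/w).
dₒ = 63.4 mm × (1 + 273/27.9) = 63.4 × 10.7849 ≈ 683.766 mm = 0.683766 m.

0.684 m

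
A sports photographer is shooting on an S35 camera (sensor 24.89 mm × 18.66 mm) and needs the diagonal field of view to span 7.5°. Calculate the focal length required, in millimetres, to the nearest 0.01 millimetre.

237.31 mm

Sensor diagonal = √(24.89² + 18.66²) = √967.7077 ≈ 31.1080 mm.
From α = 2·arctan(d/2f) we get f = d / (2·tan(α/2)).
With d = 31.1080 mm and α/2 = 3.75°, tan(α/2) ≈ 0.06554, so f ≈ 31.1080 / 0.13109 ≈ 237.3082 mm.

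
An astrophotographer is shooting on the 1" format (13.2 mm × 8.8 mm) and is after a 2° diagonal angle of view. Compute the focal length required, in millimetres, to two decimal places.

454.44 mm

Sensor diagonal = √(13.2² + 8.8²) = √251.6800 ≈ 15.8644 mm.
From α = 2·arctan(d/2f) we get f = d / (2·tan(α/2)).
With d = 15.8644 mm and α/2 = 1°, tan(α/2) ≈ 0.01746, so f ≈ 15.8644 / 0.03491 ≈ 454.4362 mm.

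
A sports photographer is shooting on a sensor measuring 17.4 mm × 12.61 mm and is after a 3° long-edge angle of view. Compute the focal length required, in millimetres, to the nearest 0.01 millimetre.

332.24 mm

From α = 2·arctan(w/2f) we get f = w / (2·tan(α/2)).
With w = 17.4 mm and α/2 = 1.5°, tan(α/2) ≈ 0.02619, so f ≈ 17.4 / 0.05237 ≈ 332.2396 mm.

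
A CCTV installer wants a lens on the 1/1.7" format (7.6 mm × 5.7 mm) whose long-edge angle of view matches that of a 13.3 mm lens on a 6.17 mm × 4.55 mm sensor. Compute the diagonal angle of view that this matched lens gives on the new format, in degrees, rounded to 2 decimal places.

32.34°

Equal long-edge AOV ⇒ f₂ = f₁ · 7.6/6.17 = 13.3 × 1.23177 ≈ 16.3825 mm.
Sensor diagonal = √(7.6² + 5.7²) = √90.2500 ≈ 9.5000 mm.
Diagonal AOV on the new format = 2·arctan(9.5000 / (2 × 16.3825)) = 2·arctan(0.28994) ≈ 32.3384°.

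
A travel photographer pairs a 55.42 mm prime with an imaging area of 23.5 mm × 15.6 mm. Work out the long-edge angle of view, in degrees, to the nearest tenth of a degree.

23.9°

Angle of view α = 2·arctan(w/2f) with w = 23.5 mm and f = 55.42 mm.
w/2f = 0.21202; arctan(0.21202) ≈ 11.9704°, so α ≈ 23.9409°.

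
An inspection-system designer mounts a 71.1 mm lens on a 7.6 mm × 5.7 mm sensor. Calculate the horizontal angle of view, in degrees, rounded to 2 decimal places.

6.12°

Angle of view α = 2·arctan(w/2f) with w = 7.6 mm and f = 71.1 mm.
w/2f = 0.05345; arctan(0.05345) ≈ 3.0593°, so α ≈ 6.1186°.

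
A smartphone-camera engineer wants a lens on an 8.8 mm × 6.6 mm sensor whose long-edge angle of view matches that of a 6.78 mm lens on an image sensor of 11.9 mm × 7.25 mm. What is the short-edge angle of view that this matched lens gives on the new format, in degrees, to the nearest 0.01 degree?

66.70°

Equal long-edge AOV ⇒ f₂ = f₁ · 8.8/11.9 = 6.78 × 0.73950 ≈ 5.0138 mm.
Short-edge AOV on the new format = 2·arctan(6.6 / (2 × 5.0138)) = 2·arctan(0.65819) ≈ 66.7047°.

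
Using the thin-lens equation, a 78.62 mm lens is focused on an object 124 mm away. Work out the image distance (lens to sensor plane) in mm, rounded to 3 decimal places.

1/dᵢ = 1/f − 1/dₒ = 1/78.62 − 1/124 = 0.0046549 mm⁻¹.
dᵢ = 1/0.0046549 ≈ 214.8277 mm.

214.828 mm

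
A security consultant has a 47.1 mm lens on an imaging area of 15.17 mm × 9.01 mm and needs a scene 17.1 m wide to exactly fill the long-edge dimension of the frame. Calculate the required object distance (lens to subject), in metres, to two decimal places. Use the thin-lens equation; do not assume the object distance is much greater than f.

W: 17.1 m = 17100 mm.
Magnification m = w/W = dᵢ/dₒ; combined with 1/f = 1/dₒ + 1/dᵢ this gives dₒ = f·(1 + W/w).
dₒ = 47.1 mm × (1 + 17100/15.17) = 47.1 × 1128.2248 ≈ 53139.387 mm = 53.1394 m.

53.14 m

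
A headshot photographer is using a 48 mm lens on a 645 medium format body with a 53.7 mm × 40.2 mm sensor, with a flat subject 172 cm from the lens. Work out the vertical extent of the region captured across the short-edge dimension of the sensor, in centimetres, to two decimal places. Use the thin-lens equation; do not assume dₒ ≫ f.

140.03 cm

dₒ: 172 cm = 1720 mm.
Similar triangles through the lens centre give W/dₒ = h/dᵢ; with 1/f = 1/dₒ + 1/dᵢ this gives W = h·(dₒ − f)/f.
W = 40.2 mm × (1720 − 48) / 48 = 40.2 × 34.8333 ≈ 1400.300 mm = 140.03 cm.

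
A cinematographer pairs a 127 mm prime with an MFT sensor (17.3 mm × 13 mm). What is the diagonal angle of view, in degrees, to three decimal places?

9.739°

Sensor diagonal = √(17.3² + 13²) = √468.2900 ≈ 21.6400 mm.
Angle of view α = 2·arctan(d/2f) with d = 21.6400 mm and f = 127 mm.
d/2f = 0.08520; arctan(0.08520) ≈ 4.8697°, so α ≈ 9.7393°.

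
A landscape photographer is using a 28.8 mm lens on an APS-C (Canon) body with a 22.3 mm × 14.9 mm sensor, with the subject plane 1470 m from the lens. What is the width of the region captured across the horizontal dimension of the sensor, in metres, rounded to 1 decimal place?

dₒ: 1470 m = 1.47e+06 mm.
Similar triangles through the lens centre give W/dₒ = w/dᵢ; with 1/f = 1/dₒ + 1/dᵢ this gives W = w·(dₒ − f)/f.
W = 22.3 mm × (1.47e+06 − 28.8) / 28.8 = 22.3 × 51040.6667 ≈ 1138206.867 mm = 1138.21 m.

1138.2 m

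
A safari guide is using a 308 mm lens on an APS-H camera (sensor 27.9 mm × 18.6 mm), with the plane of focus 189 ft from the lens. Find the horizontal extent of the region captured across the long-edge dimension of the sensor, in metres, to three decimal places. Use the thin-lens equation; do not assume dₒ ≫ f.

dₒ: 189 ft × 304.8 mm/ft = 57607.20 mm.
Similar triangles through the lens centre give W/dₒ = w/dᵢ; with 1/f = 1/dₒ + 1/dᵢ this gives W = w·(dₒ − f)/f.
W = 27.9 mm × (57607.2 − 308) / 308 = 27.9 × 186.0364 ≈ 5190.414 mm = 5.19041 m.

5.190 m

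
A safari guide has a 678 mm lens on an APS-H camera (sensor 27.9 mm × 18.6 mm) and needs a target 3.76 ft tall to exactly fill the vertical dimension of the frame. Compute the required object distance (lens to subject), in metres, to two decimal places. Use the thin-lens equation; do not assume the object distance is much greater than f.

42.45 m

W: 3.76 ft × 304.8 mm/ft = 1146.05 mm.
Magnification m = h/W = dᵢ/dₒ; combined with 1/f = 1/dₒ + 1/dᵢ this gives dₒ = f·(1 + W/h).
dₒ = 678 mm × (1 + 1146.05/18.6) = 678 × 62.6155 ≈ 42453.297 mm = 42.4533 m.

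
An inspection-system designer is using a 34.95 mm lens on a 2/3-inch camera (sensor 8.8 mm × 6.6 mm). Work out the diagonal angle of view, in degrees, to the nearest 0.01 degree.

17.89°

Sensor diagonal = √(8.8² + 6.6²) = √121.0000 ≈ 11.0000 mm.
Angle of view α = 2·arctan(d/2f) with d = 11.0000 mm and f = 34.95 mm.
d/2f = 0.15737; arctan(0.15737) ≈ 8.9432°, so α ≈ 17.8863°.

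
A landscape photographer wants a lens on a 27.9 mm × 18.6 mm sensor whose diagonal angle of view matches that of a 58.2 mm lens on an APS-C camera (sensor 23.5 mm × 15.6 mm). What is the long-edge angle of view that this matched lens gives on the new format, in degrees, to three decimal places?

22.799°

Sensor diagonal = √(23.5² + 15.6²) = √795.6100 ≈ 28.2066 mm.
Sensor diagonal = √(27.9² + 18.6²) = √1124.3700 ≈ 33.5316 mm.
Equal diagonal AOV ⇒ f₂ = f₁ · 33.5316/28.2066 = 58.2 × 1.18879 ≈ 69.1875 mm.
Long-edge AOV on the new format = 2·arctan(27.9 / (2 × 69.1875)) = 2·arctan(0.20163) ≈ 22.7990°.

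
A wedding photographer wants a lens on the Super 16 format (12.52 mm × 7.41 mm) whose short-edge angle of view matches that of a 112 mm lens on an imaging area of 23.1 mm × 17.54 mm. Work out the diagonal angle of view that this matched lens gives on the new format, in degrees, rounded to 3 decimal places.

Equal short-edge AOV ⇒ f₂ = f₁ · 7.41/17.54 = 112 × 0.42246 ≈ 47.3158 mm.
Sensor diagonal = √(12.52² + 7.41²) = √211.6585 ≈ 14.5485 mm.
Diagonal AOV on the new format = 2·arctan(14.5485 / (2 × 47.3158)) = 2·arctan(0.15374) ≈ 17.4802°.

17.480°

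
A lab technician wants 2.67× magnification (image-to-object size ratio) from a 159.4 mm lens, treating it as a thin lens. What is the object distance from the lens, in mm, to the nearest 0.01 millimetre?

With m = dᵢ/dₒ and 1/f = 1/dₒ + 1/dᵢ, substituting dᵢ = m·dₒ gives 1/f = (1 + 1/m)/dₒ, hence dₒ = f·(1 + 1/m).
dₒ = 159.4 × (1 + 1/2.67) = 159.4 × 1.37453 ≈ 219.100 mm.

219.10 mm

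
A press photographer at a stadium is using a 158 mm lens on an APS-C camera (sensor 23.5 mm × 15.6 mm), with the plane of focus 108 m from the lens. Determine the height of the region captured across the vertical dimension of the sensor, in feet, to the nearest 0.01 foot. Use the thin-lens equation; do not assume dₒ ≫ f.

34.93 ft

dₒ: 108 m = 108000 mm.
Similar triangles through the lens centre give W/dₒ = h/dᵢ; with 1/f = 1/dₒ + 1/dᵢ this gives W = h·(dₒ − f)/f.
W = 15.6 mm × (108000 − 158) / 158 = 15.6 × 682.5443 ≈ 10647.691 mm = 10647.691/304.8 ft = 34.9334 ft.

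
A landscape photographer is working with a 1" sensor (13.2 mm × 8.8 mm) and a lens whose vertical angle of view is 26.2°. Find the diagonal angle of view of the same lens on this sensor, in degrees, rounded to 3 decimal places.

From the vertical AOV: f = 8.8 / (2·tan(13.1°)) = 8.8 / 0.46541 ≈ 18.9079 mm.
Sensor diagonal = √(13.2² + 8.8²) = √251.6800 ≈ 15.8644 mm.
Diagonal AOV = 2·arctan(15.8644 / (2 × 18.9079)) = 2·arctan(0.41952) ≈ 45.5180°.

45.518°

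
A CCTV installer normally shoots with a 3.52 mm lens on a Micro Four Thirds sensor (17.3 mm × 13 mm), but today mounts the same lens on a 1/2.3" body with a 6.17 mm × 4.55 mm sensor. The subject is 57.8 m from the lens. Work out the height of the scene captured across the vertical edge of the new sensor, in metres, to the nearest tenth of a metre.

74.7 m

The focal length stays 3.52 mm; the relevant sensor dimension is now h = 4.55 mm. Object distance dₒ = 57.8 m = 57800 mm.
Thin-lens field height W = h·(dₒ − f)/f = 4.55 × (57800 − 3.52)/3.52 ≈ 74708.518 mm = 74.7085 m.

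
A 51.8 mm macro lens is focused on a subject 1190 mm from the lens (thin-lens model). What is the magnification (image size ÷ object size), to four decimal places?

Thin lens: 1/f = 1/dₒ + 1/dᵢ → 1/dᵢ = 1/51.8 − 1/1190 = 0.0184647 mm⁻¹, so dᵢ ≈ 54.1574 mm.
Magnification m = dᵢ/dₒ = 54.1574/1190 ≈ 0.04551.

0.0455×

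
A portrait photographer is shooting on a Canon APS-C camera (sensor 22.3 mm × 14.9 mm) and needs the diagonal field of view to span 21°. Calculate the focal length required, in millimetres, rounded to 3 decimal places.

72.353 mm

Sensor diagonal = √(22.3² + 14.9²) = √719.3000 ≈ 26.8198 mm.
From α = 2·arctan(d/2f) we get f = d / (2·tan(α/2)).
With d = 26.8198 mm and α/2 = 10.5°, tan(α/2) ≈ 0.18534, so f ≈ 26.8198 / 0.37068 ≈ 72.3533 mm.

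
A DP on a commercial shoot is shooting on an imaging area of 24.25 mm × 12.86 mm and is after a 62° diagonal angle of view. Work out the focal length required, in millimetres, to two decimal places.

22.84 mm

Sensor diagonal = √(24.25² + 12.86²) = √753.4421 ≈ 27.4489 mm.
From α = 2·arctan(d/2f) we get f = d / (2·tan(α/2)).
With d = 27.4489 mm and α/2 = 31°, tan(α/2) ≈ 0.60086, so f ≈ 27.4489 / 1.20172 ≈ 22.8413 mm.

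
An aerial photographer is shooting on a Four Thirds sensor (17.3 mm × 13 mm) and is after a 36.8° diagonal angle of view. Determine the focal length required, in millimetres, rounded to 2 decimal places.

32.53 mm

Sensor diagonal = √(17.3² + 13²) = √468.2900 ≈ 21.6400 mm.
From α = 2·arctan(d/2f) we get f = d / (2·tan(α/2)).
With d = 21.6400 mm and α/2 = 18.4°, tan(α/2) ≈ 0.33266, so f ≈ 21.6400 / 0.66531 ≈ 32.5261 mm.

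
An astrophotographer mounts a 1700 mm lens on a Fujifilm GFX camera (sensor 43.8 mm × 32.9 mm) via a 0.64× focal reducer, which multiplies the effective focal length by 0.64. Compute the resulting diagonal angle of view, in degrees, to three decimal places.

Effective focal length f = 1700 × 0.64 = 1088 mm.
Sensor diagonal = √(43.8² + 32.9²) = √3000.8500 ≈ 54.7800 mm.
α = 2·arctan(54.780 / (2 × 1088)) = 2·arctan(0.02517) ≈ 2.8842°.

2.884°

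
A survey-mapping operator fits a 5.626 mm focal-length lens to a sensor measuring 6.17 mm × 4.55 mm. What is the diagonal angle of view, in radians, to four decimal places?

1.1962 rad

Sensor diagonal = √(6.17² + 4.55²) = √58.7714 ≈ 7.6663 mm.
Angle of view α = 2·arctan(d/2f) with d = 7.6663 mm and f = 5.626 mm.
d/2f = 0.68132; arctan(0.68132) ≈ 0.5981 rad, so α ≈ 1.1962 rad.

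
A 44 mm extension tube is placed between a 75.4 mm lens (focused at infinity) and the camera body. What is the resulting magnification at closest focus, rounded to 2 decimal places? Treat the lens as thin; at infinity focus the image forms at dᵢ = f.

The tube moves the image plane from f to f + e, so dᵢ = 75.4 + 44 = 119.4 mm. Focus is achieved when 1/f = 1/dₒ + 1/dᵢ, giving dₒ = 1/(1/f − 1/(f+e)).
Magnification m = dᵢ/dₒ = (f+e)·(1/f − 1/(f+e)) = e/f = 44/75.4 ≈ 0.5836.

0.58×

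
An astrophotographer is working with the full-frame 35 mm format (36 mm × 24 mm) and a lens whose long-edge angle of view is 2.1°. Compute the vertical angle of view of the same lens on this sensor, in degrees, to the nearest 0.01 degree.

From the long-edge AOV: f = 36 / (2·tan(1.05°)) = 36 / 0.03666 ≈ 982.1034 mm.
Vertical AOV = 2·arctan(24 / (2 × 982.1034)) = 2·arctan(0.01222) ≈ 1.4001°.

1.40°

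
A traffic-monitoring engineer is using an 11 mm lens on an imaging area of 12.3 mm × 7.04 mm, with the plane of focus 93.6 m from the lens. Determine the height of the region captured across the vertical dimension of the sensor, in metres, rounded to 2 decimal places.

59.90 m

dₒ: 93.6 m = 93600 mm.
Similar triangles through the lens centre give W/dₒ = h/dᵢ; with 1/f = 1/dₒ + 1/dᵢ this gives W = h·(dₒ − f)/f.
W = 7.04 mm × (93600 − 11) / 11 = 7.04 × 8508.0909 ≈ 59896.960 mm = 59.897 m.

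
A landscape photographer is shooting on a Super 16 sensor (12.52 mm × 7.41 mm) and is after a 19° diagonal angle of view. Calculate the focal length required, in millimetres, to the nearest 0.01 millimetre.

Sensor diagonal = √(12.52² + 7.41²) = √211.6585 ≈ 14.5485 mm.
From α = 2·arctan(d/2f) we get f = d / (2·tan(α/2)).
With d = 14.5485 mm and α/2 = 9.5°, tan(α/2) ≈ 0.16734, so f ≈ 14.5485 / 0.33469 ≈ 43.4692 mm.

43.47 mm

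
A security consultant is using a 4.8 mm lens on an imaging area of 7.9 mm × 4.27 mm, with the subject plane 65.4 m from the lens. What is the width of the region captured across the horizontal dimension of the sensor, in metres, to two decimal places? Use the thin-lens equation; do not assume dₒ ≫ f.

107.63 m

dₒ: 65.4 m = 65400 mm.
Similar triangles through the lens centre give W/dₒ = w/dᵢ; with 1/f = 1/dₒ + 1/dᵢ this gives W = w·(dₒ − f)/f.
W = 7.9 mm × (65400 − 4.8) / 4.8 = 7.9 × 13624.0000 ≈ 107629.600 mm = 107.63 m.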